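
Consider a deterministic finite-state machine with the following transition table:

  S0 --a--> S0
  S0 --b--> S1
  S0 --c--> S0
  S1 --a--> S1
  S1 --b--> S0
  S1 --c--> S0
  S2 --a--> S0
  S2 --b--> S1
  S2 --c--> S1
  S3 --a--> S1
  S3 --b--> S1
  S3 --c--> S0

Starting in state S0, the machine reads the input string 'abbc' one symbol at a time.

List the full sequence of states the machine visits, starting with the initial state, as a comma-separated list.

Start: S0
  read 'a': S0 --a--> S0
  read 'b': S0 --b--> S1
  read 'b': S1 --b--> S0
  read 'c': S0 --c--> S0

Answer: S0, S0, S1, S0, S0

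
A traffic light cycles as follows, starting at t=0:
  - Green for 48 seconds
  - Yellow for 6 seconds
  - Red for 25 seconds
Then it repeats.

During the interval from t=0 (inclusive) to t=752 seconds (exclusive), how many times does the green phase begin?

Answer: 10

Derivation:
Cycle = 48+6+25 = 79s
green phase starts at t = k*79 + 0 for k=0,1,2,...
Need k*79+0 < 752 → k < 9.519
k ∈ {0, ..., 9} → 10 starts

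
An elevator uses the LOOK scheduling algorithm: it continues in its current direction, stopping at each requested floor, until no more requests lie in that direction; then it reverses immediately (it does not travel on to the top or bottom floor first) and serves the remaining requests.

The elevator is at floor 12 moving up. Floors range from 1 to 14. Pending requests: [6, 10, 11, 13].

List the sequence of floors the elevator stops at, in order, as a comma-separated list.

Current: 12, moving UP
Serve above first (ascending): [13]
Then reverse, serve below (descending): [11, 10, 6]

Answer: 13, 11, 10, 6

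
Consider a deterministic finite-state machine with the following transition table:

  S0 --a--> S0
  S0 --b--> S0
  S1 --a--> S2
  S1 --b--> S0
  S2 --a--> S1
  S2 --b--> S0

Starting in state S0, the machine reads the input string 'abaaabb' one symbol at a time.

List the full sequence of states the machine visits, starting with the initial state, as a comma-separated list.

Start: S0
  read 'a': S0 --a--> S0
  read 'b': S0 --b--> S0
  read 'a': S0 --a--> S0
  read 'a': S0 --a--> S0
  read 'a': S0 --a--> S0
  read 'b': S0 --b--> S0
  read 'b': S0 --b--> S0

Answer: S0, S0, S0, S0, S0, S0, S0, S0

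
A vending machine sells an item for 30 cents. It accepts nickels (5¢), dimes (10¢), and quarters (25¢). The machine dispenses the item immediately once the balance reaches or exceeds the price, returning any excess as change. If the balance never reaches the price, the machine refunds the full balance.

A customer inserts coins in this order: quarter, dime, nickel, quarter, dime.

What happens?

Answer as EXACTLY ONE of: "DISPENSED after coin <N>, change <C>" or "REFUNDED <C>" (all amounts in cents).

Price: 30¢
Coin 1 (quarter, 25¢): balance = 25¢
Coin 2 (dime, 10¢): balance = 35¢
  → balance >= price → DISPENSE, change = 35 - 30 = 5¢

Answer: DISPENSED after coin 2, change 5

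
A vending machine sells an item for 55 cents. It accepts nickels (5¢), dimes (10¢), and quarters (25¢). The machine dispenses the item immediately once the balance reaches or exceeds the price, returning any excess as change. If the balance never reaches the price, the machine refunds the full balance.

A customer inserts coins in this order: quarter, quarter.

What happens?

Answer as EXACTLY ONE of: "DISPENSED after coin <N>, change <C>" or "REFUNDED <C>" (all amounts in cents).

Answer: REFUNDED 50

Derivation:
Price: 55¢
Coin 1 (quarter, 25¢): balance = 25¢
Coin 2 (quarter, 25¢): balance = 50¢
All coins inserted, balance 50¢ < price 55¢ → REFUND 50¢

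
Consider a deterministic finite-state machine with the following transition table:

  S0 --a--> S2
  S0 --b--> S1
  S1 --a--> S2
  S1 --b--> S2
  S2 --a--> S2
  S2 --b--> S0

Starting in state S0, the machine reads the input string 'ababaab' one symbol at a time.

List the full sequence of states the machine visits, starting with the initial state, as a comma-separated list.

Answer: S0, S2, S0, S2, S0, S2, S2, S0

Derivation:
Start: S0
  read 'a': S0 --a--> S2
  read 'b': S2 --b--> S0
  read 'a': S0 --a--> S2
  read 'b': S2 --b--> S0
  read 'a': S0 --a--> S2
  read 'a': S2 --a--> S2
  read 'b': S2 --b--> S0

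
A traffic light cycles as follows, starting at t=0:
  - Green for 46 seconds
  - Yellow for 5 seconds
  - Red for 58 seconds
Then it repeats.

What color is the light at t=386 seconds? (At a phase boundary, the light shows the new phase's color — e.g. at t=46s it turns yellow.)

Cycle length = 46 + 5 + 58 = 109s
t = 386, phase_t = 386 mod 109 = 59
59 >= 51 → RED

Answer: red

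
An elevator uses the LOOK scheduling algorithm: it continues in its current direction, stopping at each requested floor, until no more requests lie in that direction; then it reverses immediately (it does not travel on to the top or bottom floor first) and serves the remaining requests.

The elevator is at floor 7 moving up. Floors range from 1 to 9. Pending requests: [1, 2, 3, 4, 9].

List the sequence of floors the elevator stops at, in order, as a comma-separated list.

Current: 7, moving UP
Serve above first (ascending): [9]
Then reverse, serve below (descending): [4, 3, 2, 1]

Answer: 9, 4, 3, 2, 1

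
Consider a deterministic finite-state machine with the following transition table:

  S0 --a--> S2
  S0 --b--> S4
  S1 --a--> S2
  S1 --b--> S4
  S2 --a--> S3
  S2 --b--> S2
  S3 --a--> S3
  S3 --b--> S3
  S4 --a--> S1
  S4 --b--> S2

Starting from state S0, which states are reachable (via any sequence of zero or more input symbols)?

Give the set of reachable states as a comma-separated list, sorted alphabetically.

Answer: S0, S1, S2, S3, S4

Derivation:
BFS from S0:
  visit S0: S0--a-->S2 (new), S0--b-->S4 (new)
  visit S2: S2--a-->S3 (new), S2--b-->S2 (seen)
  visit S4: S4--a-->S1 (new), S4--b-->S2 (seen)
  visit S3: S3--a-->S3 (seen), S3--b-->S3 (seen)
  visit S1: S1--a-->S2 (seen), S1--b-->S4 (seen)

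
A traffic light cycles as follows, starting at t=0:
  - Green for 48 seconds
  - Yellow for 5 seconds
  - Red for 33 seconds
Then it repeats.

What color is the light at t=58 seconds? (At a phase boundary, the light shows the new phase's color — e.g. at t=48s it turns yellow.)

Answer: red

Derivation:
Cycle length = 48 + 5 + 33 = 86s
t = 58, phase_t = 58 mod 86 = 58
58 >= 53 → RED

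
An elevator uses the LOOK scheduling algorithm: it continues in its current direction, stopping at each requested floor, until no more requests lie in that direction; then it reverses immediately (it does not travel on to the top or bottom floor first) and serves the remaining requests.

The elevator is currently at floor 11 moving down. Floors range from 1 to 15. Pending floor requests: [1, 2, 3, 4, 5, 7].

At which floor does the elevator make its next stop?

Current floor: 11, direction: down
Requests above: []
Requests below: [1, 2, 3, 4, 5, 7]
Moving down and requests lie below → nearest below is max([1, 2, 3, 4, 5, 7]) = 7

Answer: 7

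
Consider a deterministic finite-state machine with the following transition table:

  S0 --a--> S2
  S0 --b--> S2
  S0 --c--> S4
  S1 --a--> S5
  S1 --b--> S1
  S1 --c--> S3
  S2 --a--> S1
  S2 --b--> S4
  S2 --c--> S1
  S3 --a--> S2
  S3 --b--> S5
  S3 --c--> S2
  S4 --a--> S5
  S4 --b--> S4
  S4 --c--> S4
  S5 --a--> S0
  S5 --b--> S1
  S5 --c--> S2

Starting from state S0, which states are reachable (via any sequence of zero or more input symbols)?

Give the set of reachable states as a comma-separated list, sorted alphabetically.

Answer: S0, S1, S2, S3, S4, S5

Derivation:
BFS from S0:
  visit S0: S0--a-->S2 (new), S0--b-->S2 (seen), S0--c-->S4 (new)
  visit S2: S2--a-->S1 (new), S2--b-->S4 (seen), S2--c-->S1 (seen)
  visit S4: S4--a-->S5 (new), S4--b-->S4 (seen), S4--c-->S4 (seen)
  visit S1: S1--a-->S5 (seen), S1--b-->S1 (seen), S1--c-->S3 (new)
  visit S5: S5--a-->S0 (seen), S5--b-->S1 (seen), S5--c-->S2 (seen)
  visit S3: S3--a-->S2 (seen), S3--b-->S5 (seen), S3--c-->S2 (seen)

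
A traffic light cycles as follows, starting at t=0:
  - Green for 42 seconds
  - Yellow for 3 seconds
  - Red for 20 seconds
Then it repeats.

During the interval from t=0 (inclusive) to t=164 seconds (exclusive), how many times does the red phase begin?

Answer: 2

Derivation:
Cycle = 42+3+20 = 65s
red phase starts at t = k*65 + 45 for k=0,1,2,...
Need k*65+45 < 164 → k < 1.831
k ∈ {0, ..., 1} → 2 starts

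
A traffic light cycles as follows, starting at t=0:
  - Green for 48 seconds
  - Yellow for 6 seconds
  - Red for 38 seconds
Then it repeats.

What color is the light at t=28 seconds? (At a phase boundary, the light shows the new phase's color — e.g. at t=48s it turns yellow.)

Cycle length = 48 + 6 + 38 = 92s
t = 28, phase_t = 28 mod 92 = 28
28 < 48 (green end) → GREEN

Answer: green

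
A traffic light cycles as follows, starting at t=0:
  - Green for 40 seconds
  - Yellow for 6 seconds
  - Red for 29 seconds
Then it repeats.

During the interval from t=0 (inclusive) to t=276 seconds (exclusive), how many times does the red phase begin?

Answer: 4

Derivation:
Cycle = 40+6+29 = 75s
red phase starts at t = k*75 + 46 for k=0,1,2,...
Need k*75+46 < 276 → k < 3.067
k ∈ {0, ..., 3} → 4 starts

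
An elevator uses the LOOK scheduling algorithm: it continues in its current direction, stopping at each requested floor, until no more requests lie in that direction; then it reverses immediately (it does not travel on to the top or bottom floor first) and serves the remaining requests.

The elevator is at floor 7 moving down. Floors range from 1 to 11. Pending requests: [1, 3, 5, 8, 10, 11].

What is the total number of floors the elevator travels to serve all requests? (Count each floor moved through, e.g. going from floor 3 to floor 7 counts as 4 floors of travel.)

Start at floor 7 moving down, LOOK stop order: [5, 3, 1, 8, 10, 11]
  7 → 5: |5-7| = 2, total = 2
  5 → 3: |3-5| = 2, total = 4
  3 → 1: |1-3| = 2, total = 6
  1 → 8: |8-1| = 7, total = 13
  8 → 10: |10-8| = 2, total = 15
  10 → 11: |11-10| = 1, total = 16

Answer: 16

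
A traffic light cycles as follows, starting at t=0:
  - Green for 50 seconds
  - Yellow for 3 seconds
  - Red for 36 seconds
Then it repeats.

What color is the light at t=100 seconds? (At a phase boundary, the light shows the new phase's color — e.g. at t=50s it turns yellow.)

Cycle length = 50 + 3 + 36 = 89s
t = 100, phase_t = 100 mod 89 = 11
11 < 50 (green end) → GREEN

Answer: green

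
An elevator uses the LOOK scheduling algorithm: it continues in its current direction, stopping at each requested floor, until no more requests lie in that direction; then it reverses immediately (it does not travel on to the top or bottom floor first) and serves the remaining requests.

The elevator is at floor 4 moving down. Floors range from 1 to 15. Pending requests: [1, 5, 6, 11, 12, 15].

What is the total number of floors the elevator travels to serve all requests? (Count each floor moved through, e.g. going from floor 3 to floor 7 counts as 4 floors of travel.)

Answer: 17

Derivation:
Start at floor 4 moving down, LOOK stop order: [1, 5, 6, 11, 12, 15]
  4 → 1: |1-4| = 3, total = 3
  1 → 5: |5-1| = 4, total = 7
  5 → 6: |6-5| = 1, total = 8
  6 → 11: |11-6| = 5, total = 13
  11 → 12: |12-11| = 1, total = 14
  12 → 15: |15-12| = 3, total = 17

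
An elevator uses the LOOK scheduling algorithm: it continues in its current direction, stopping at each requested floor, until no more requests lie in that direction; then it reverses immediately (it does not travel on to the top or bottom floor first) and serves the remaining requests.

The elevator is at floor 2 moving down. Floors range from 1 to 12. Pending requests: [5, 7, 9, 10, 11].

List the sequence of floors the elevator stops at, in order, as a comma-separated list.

Current: 2, moving DOWN
Serve below first (descending): []
Then reverse, serve above (ascending): [5, 7, 9, 10, 11]

Answer: 5, 7, 9, 10, 11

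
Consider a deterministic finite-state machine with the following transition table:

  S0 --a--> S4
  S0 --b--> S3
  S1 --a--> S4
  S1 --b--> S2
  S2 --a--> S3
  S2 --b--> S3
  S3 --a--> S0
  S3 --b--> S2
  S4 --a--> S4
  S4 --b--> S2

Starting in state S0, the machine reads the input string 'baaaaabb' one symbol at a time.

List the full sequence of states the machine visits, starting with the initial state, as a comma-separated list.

Answer: S0, S3, S0, S4, S4, S4, S4, S2, S3

Derivation:
Start: S0
  read 'b': S0 --b--> S3
  read 'a': S3 --a--> S0
  read 'a': S0 --a--> S4
  read 'a': S4 --a--> S4
  read 'a': S4 --a--> S4
  read 'a': S4 --a--> S4
  read 'b': S4 --b--> S2
  read 'b': S2 --b--> S3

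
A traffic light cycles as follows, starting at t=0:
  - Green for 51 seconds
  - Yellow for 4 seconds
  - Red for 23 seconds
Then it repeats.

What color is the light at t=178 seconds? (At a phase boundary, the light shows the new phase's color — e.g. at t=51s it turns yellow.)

Cycle length = 51 + 4 + 23 = 78s
t = 178, phase_t = 178 mod 78 = 22
22 < 51 (green end) → GREEN

Answer: green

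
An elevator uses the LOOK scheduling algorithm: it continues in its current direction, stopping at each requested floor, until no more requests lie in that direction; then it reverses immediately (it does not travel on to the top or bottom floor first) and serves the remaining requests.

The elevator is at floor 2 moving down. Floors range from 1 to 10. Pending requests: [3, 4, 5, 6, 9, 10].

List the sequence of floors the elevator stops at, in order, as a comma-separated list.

Current: 2, moving DOWN
Serve below first (descending): []
Then reverse, serve above (ascending): [3, 4, 5, 6, 9, 10]

Answer: 3, 4, 5, 6, 9, 10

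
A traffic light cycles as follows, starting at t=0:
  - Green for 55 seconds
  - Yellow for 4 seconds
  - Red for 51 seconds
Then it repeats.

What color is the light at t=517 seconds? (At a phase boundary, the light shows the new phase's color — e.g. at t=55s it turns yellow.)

Cycle length = 55 + 4 + 51 = 110s
t = 517, phase_t = 517 mod 110 = 77
77 >= 59 → RED

Answer: red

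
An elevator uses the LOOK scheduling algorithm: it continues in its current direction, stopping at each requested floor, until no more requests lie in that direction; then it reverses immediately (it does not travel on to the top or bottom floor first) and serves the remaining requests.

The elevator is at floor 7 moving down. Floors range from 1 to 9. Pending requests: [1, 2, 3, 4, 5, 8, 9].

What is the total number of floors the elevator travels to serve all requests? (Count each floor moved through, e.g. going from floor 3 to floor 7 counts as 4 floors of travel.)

Start at floor 7 moving down, LOOK stop order: [5, 4, 3, 2, 1, 8, 9]
  7 → 5: |5-7| = 2, total = 2
  5 → 4: |4-5| = 1, total = 3
  4 → 3: |3-4| = 1, total = 4
  3 → 2: |2-3| = 1, total = 5
  2 → 1: |1-2| = 1, total = 6
  1 → 8: |8-1| = 7, total = 13
  8 → 9: |9-8| = 1, total = 14

Answer: 14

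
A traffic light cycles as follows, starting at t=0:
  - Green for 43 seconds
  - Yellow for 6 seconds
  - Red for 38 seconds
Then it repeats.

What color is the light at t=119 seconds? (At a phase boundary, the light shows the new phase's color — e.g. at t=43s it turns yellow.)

Answer: green

Derivation:
Cycle length = 43 + 6 + 38 = 87s
t = 119, phase_t = 119 mod 87 = 32
32 < 43 (green end) → GREEN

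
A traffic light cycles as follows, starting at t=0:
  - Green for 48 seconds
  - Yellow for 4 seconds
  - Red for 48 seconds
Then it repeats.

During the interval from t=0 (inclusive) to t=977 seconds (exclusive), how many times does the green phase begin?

Cycle = 48+4+48 = 100s
green phase starts at t = k*100 + 0 for k=0,1,2,...
Need k*100+0 < 977 → k < 9.770
k ∈ {0, ..., 9} → 10 starts

Answer: 10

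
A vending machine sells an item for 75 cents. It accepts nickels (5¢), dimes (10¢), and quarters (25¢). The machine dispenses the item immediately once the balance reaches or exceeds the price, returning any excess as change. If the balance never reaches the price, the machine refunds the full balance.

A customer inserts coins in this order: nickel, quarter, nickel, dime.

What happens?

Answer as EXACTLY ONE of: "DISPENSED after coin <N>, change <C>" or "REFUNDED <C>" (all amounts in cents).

Price: 75¢
Coin 1 (nickel, 5¢): balance = 5¢
Coin 2 (quarter, 25¢): balance = 30¢
Coin 3 (nickel, 5¢): balance = 35¢
Coin 4 (dime, 10¢): balance = 45¢
All coins inserted, balance 45¢ < price 75¢ → REFUND 45¢

Answer: REFUNDED 45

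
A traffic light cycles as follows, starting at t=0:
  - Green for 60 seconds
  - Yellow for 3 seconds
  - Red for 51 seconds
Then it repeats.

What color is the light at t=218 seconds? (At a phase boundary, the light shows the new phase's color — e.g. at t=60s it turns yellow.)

Answer: red

Derivation:
Cycle length = 60 + 3 + 51 = 114s
t = 218, phase_t = 218 mod 114 = 104
104 >= 63 → RED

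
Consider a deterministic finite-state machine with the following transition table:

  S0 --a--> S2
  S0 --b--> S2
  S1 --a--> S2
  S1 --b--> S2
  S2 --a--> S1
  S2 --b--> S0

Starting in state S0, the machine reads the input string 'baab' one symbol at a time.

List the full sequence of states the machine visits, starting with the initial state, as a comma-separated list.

Start: S0
  read 'b': S0 --b--> S2
  read 'a': S2 --a--> S1
  read 'a': S1 --a--> S2
  read 'b': S2 --b--> S0

Answer: S0, S2, S1, S2, S0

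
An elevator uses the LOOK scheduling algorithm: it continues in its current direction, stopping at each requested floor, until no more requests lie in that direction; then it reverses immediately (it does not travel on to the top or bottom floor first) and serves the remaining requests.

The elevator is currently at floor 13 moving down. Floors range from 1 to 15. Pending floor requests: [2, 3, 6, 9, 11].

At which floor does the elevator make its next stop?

Current floor: 13, direction: down
Requests above: []
Requests below: [2, 3, 6, 9, 11]
Moving down and requests lie below → nearest below is max([2, 3, 6, 9, 11]) = 11

Answer: 11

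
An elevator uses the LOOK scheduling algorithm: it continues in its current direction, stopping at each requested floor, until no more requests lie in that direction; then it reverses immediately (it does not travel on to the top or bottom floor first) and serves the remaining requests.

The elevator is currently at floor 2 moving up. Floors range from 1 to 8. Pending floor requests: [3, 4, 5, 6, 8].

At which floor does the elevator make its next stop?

Answer: 3

Derivation:
Current floor: 2, direction: up
Requests above: [3, 4, 5, 6, 8]
Requests below: []
Moving up and requests lie above → nearest above is min([3, 4, 5, 6, 8]) = 3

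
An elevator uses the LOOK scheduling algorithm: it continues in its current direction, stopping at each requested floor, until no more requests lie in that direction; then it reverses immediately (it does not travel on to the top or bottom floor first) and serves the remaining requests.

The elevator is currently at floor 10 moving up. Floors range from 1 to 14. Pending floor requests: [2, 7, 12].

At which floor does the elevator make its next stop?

Current floor: 10, direction: up
Requests above: [12]
Requests below: [2, 7]
Moving up and requests lie above → nearest above is min([12]) = 12

Answer: 12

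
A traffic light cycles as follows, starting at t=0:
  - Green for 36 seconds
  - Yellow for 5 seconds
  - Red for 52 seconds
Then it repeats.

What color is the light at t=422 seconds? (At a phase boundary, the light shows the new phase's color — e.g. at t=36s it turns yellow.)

Cycle length = 36 + 5 + 52 = 93s
t = 422, phase_t = 422 mod 93 = 50
50 >= 41 → RED

Answer: red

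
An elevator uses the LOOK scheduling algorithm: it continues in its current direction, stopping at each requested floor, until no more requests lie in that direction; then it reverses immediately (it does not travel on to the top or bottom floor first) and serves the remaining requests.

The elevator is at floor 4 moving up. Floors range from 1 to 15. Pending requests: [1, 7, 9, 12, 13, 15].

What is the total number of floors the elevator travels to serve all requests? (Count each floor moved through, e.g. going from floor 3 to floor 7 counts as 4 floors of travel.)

Answer: 25

Derivation:
Start at floor 4 moving up, LOOK stop order: [7, 9, 12, 13, 15, 1]
  4 → 7: |7-4| = 3, total = 3
  7 → 9: |9-7| = 2, total = 5
  9 → 12: |12-9| = 3, total = 8
  12 → 13: |13-12| = 1, total = 9
  13 → 15: |15-13| = 2, total = 11
  15 → 1: |1-15| = 14, total = 25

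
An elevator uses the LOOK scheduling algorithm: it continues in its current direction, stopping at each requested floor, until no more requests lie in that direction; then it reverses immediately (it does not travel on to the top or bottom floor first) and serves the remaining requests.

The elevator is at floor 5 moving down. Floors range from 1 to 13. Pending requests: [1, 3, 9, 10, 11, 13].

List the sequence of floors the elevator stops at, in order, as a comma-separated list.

Current: 5, moving DOWN
Serve below first (descending): [3, 1]
Then reverse, serve above (ascending): [9, 10, 11, 13]

Answer: 3, 1, 9, 10, 11, 13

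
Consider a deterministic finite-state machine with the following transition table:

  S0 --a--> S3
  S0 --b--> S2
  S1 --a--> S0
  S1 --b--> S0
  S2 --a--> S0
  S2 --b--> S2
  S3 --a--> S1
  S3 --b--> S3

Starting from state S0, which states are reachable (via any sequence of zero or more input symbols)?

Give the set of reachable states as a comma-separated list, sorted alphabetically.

Answer: S0, S1, S2, S3

Derivation:
BFS from S0:
  visit S0: S0--a-->S3 (new), S0--b-->S2 (new)
  visit S3: S3--a-->S1 (new), S3--b-->S3 (seen)
  visit S2: S2--a-->S0 (seen), S2--b-->S2 (seen)
  visit S1: S1--a-->S0 (seen), S1--b-->S0 (seen)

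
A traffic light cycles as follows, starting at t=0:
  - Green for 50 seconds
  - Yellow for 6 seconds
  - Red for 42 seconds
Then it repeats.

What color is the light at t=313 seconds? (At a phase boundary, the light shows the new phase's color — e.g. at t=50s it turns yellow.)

Answer: green

Derivation:
Cycle length = 50 + 6 + 42 = 98s
t = 313, phase_t = 313 mod 98 = 19
19 < 50 (green end) → GREEN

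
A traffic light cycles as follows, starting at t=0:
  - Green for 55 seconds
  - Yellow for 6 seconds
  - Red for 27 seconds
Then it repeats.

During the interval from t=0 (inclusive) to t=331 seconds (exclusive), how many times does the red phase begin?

Answer: 4

Derivation:
Cycle = 55+6+27 = 88s
red phase starts at t = k*88 + 61 for k=0,1,2,...
Need k*88+61 < 331 → k < 3.068
k ∈ {0, ..., 3} → 4 starts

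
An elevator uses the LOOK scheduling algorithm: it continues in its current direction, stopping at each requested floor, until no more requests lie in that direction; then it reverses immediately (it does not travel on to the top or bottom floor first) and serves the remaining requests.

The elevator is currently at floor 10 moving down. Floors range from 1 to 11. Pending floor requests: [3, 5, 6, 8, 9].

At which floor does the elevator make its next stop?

Answer: 9

Derivation:
Current floor: 10, direction: down
Requests above: []
Requests below: [3, 5, 6, 8, 9]
Moving down and requests lie below → nearest below is max([3, 5, 6, 8, 9]) = 9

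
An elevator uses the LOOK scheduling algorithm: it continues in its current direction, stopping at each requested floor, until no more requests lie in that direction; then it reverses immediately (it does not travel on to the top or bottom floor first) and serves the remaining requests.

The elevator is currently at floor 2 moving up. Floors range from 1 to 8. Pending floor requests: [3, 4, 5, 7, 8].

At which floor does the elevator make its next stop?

Current floor: 2, direction: up
Requests above: [3, 4, 5, 7, 8]
Requests below: []
Moving up and requests lie above → nearest above is min([3, 4, 5, 7, 8]) = 3

Answer: 3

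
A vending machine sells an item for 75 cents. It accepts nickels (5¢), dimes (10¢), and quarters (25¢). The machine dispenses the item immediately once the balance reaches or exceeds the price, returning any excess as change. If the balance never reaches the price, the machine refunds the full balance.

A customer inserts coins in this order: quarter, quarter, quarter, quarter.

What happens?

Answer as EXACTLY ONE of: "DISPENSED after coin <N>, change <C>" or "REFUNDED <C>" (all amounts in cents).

Answer: DISPENSED after coin 3, change 0

Derivation:
Price: 75¢
Coin 1 (quarter, 25¢): balance = 25¢
Coin 2 (quarter, 25¢): balance = 50¢
Coin 3 (quarter, 25¢): balance = 75¢
  → balance >= price → DISPENSE, change = 75 - 75 = 0¢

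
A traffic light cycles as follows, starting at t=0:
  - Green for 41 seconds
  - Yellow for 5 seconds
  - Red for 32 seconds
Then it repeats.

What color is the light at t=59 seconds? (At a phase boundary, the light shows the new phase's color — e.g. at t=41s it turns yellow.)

Cycle length = 41 + 5 + 32 = 78s
t = 59, phase_t = 59 mod 78 = 59
59 >= 46 → RED

Answer: red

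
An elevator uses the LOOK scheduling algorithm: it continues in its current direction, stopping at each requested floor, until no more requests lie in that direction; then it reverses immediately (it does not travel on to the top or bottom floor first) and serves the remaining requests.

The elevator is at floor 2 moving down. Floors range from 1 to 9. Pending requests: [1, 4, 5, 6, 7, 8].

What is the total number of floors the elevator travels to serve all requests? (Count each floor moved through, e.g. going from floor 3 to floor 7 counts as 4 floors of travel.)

Start at floor 2 moving down, LOOK stop order: [1, 4, 5, 6, 7, 8]
  2 → 1: |1-2| = 1, total = 1
  1 → 4: |4-1| = 3, total = 4
  4 → 5: |5-4| = 1, total = 5
  5 → 6: |6-5| = 1, total = 6
  6 → 7: |7-6| = 1, total = 7
  7 → 8: |8-7| = 1, total = 8

Answer: 8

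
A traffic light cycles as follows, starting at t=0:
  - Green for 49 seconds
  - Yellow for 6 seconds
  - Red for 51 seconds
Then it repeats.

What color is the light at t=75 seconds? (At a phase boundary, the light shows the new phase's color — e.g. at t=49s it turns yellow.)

Cycle length = 49 + 6 + 51 = 106s
t = 75, phase_t = 75 mod 106 = 75
75 >= 55 → RED

Answer: red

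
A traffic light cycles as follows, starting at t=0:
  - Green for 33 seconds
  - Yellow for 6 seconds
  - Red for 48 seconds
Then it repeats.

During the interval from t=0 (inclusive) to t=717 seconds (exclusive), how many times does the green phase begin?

Answer: 9

Derivation:
Cycle = 33+6+48 = 87s
green phase starts at t = k*87 + 0 for k=0,1,2,...
Need k*87+0 < 717 → k < 8.241
k ∈ {0, ..., 8} → 9 starts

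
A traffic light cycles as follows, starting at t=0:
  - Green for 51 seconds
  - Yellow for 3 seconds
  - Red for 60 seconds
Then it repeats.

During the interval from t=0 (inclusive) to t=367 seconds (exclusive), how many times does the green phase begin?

Cycle = 51+3+60 = 114s
green phase starts at t = k*114 + 0 for k=0,1,2,...
Need k*114+0 < 367 → k < 3.219
k ∈ {0, ..., 3} → 4 starts

Answer: 4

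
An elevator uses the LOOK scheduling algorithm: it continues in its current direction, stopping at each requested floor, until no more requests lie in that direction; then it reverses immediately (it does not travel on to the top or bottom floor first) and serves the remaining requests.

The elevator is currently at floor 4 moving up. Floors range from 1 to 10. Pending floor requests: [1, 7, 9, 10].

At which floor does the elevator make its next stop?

Answer: 7

Derivation:
Current floor: 4, direction: up
Requests above: [7, 9, 10]
Requests below: [1]
Moving up and requests lie above → nearest above is min([7, 9, 10]) = 7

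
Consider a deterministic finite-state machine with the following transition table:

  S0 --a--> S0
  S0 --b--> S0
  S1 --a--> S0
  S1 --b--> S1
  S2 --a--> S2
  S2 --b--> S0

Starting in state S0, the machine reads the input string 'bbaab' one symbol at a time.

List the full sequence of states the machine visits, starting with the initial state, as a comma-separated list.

Answer: S0, S0, S0, S0, S0, S0

Derivation:
Start: S0
  read 'b': S0 --b--> S0
  read 'b': S0 --b--> S0
  read 'a': S0 --a--> S0
  read 'a': S0 --a--> S0
  read 'b': S0 --b--> S0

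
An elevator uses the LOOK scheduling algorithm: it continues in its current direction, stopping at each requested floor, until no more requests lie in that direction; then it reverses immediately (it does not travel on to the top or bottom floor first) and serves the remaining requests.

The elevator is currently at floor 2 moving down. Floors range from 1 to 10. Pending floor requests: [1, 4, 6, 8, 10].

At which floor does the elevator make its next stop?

Current floor: 2, direction: down
Requests above: [4, 6, 8, 10]
Requests below: [1]
Moving down and requests lie below → nearest below is max([1]) = 1

Answer: 1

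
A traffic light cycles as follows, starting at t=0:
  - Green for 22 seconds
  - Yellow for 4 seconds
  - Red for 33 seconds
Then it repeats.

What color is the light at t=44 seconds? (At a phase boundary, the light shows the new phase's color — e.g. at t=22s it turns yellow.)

Answer: red

Derivation:
Cycle length = 22 + 4 + 33 = 59s
t = 44, phase_t = 44 mod 59 = 44
44 >= 26 → RED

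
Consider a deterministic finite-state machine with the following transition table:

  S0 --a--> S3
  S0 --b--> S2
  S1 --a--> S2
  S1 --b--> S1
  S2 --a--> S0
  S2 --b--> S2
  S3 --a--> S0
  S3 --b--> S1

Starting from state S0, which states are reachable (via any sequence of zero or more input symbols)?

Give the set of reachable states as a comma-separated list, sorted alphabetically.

BFS from S0:
  visit S0: S0--a-->S3 (new), S0--b-->S2 (new)
  visit S3: S3--a-->S0 (seen), S3--b-->S1 (new)
  visit S2: S2--a-->S0 (seen), S2--b-->S2 (seen)
  visit S1: S1--a-->S2 (seen), S1--b-->S1 (seen)

Answer: S0, S1, S2, S3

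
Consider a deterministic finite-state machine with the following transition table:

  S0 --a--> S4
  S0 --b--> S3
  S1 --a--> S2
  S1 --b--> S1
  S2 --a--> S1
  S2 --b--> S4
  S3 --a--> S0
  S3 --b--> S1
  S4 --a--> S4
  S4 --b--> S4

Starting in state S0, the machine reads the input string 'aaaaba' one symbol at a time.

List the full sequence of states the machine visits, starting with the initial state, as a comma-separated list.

Start: S0
  read 'a': S0 --a--> S4
  read 'a': S4 --a--> S4
  read 'a': S4 --a--> S4
  read 'a': S4 --a--> S4
  read 'b': S4 --b--> S4
  read 'a': S4 --a--> S4

Answer: S0, S4, S4, S4, S4, S4, S4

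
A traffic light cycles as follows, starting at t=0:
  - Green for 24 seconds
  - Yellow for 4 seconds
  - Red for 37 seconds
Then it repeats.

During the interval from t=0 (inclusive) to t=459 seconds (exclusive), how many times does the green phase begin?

Answer: 8

Derivation:
Cycle = 24+4+37 = 65s
green phase starts at t = k*65 + 0 for k=0,1,2,...
Need k*65+0 < 459 → k < 7.062
k ∈ {0, ..., 7} → 8 starts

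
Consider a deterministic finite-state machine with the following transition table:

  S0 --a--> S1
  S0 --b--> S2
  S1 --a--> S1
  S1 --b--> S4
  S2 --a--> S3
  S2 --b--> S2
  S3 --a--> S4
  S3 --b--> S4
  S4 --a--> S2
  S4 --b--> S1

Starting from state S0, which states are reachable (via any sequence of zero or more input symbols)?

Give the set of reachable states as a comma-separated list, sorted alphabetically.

Answer: S0, S1, S2, S3, S4

Derivation:
BFS from S0:
  visit S0: S0--a-->S1 (new), S0--b-->S2 (new)
  visit S1: S1--a-->S1 (seen), S1--b-->S4 (new)
  visit S2: S2--a-->S3 (new), S2--b-->S2 (seen)
  visit S4: S4--a-->S2 (seen), S4--b-->S1 (seen)
  visit S3: S3--a-->S4 (seen), S3--b-->S4 (seen)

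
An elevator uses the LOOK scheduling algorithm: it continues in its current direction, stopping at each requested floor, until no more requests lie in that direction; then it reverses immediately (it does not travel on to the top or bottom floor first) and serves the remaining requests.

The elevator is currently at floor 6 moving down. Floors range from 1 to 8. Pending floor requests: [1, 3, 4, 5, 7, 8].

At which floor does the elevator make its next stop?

Answer: 5

Derivation:
Current floor: 6, direction: down
Requests above: [7, 8]
Requests below: [1, 3, 4, 5]
Moving down and requests lie below → nearest below is max([1, 3, 4, 5]) = 5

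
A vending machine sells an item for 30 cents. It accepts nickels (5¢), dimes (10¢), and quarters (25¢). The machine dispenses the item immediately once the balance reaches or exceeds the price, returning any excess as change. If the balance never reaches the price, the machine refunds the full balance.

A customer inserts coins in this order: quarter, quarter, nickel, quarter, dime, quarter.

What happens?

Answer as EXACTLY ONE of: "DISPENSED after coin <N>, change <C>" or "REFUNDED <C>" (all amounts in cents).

Price: 30¢
Coin 1 (quarter, 25¢): balance = 25¢
Coin 2 (quarter, 25¢): balance = 50¢
  → balance >= price → DISPENSE, change = 50 - 30 = 20¢

Answer: DISPENSED after coin 2, change 20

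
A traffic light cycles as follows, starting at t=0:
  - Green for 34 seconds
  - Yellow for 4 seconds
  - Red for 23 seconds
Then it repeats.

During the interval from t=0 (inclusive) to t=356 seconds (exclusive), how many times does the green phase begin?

Cycle = 34+4+23 = 61s
green phase starts at t = k*61 + 0 for k=0,1,2,...
Need k*61+0 < 356 → k < 5.836
k ∈ {0, ..., 5} → 6 starts

Answer: 6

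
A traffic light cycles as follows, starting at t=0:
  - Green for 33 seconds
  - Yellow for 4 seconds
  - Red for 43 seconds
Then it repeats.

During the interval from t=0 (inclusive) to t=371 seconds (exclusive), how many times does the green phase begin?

Cycle = 33+4+43 = 80s
green phase starts at t = k*80 + 0 for k=0,1,2,...
Need k*80+0 < 371 → k < 4.638
k ∈ {0, ..., 4} → 5 starts

Answer: 5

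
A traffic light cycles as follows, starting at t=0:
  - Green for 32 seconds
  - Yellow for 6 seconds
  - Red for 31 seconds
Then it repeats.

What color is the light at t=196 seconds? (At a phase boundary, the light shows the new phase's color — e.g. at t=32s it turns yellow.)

Answer: red

Derivation:
Cycle length = 32 + 6 + 31 = 69s
t = 196, phase_t = 196 mod 69 = 58
58 >= 38 → RED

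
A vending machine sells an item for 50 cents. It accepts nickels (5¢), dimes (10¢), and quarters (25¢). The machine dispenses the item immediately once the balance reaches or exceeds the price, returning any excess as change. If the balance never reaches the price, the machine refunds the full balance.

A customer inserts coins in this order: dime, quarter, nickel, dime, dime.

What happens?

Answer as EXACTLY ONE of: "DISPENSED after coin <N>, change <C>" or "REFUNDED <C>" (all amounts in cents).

Price: 50¢
Coin 1 (dime, 10¢): balance = 10¢
Coin 2 (quarter, 25¢): balance = 35¢
Coin 3 (nickel, 5¢): balance = 40¢
Coin 4 (dime, 10¢): balance = 50¢
  → balance >= price → DISPENSE, change = 50 - 50 = 0¢

Answer: DISPENSED after coin 4, change 0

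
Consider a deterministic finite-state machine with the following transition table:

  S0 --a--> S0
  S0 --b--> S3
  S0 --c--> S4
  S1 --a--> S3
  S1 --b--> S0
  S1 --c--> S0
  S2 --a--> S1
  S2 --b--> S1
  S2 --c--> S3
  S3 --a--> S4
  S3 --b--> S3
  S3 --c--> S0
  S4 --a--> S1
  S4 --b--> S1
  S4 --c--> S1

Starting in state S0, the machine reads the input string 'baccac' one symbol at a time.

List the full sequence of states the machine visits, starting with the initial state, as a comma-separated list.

Start: S0
  read 'b': S0 --b--> S3
  read 'a': S3 --a--> S4
  read 'c': S4 --c--> S1
  read 'c': S1 --c--> S0
  read 'a': S0 --a--> S0
  read 'c': S0 --c--> S4

Answer: S0, S3, S4, S1, S0, S0, S4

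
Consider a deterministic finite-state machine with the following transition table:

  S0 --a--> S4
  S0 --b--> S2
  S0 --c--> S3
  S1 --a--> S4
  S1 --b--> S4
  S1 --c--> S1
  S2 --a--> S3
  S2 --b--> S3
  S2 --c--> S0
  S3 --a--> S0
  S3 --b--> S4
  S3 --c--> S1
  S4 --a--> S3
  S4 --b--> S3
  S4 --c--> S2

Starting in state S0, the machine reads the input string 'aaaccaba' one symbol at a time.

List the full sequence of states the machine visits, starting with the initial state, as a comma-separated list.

Answer: S0, S4, S3, S0, S3, S1, S4, S3, S0

Derivation:
Start: S0
  read 'a': S0 --a--> S4
  read 'a': S4 --a--> S3
  read 'a': S3 --a--> S0
  read 'c': S0 --c--> S3
  read 'c': S3 --c--> S1
  read 'a': S1 --a--> S4
  read 'b': S4 --b--> S3
  read 'a': S3 --a--> S0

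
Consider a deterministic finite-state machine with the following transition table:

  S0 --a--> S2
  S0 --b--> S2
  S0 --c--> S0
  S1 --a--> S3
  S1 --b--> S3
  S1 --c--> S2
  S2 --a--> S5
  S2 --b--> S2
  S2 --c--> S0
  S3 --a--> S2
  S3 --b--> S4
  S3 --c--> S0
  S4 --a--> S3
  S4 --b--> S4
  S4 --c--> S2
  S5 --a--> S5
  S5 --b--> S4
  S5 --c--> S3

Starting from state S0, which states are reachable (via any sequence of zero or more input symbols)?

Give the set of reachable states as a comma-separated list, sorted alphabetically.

Answer: S0, S2, S3, S4, S5

Derivation:
BFS from S0:
  visit S0: S0--a-->S2 (new), S0--b-->S2 (seen), S0--c-->S0 (seen)
  visit S2: S2--a-->S5 (new), S2--b-->S2 (seen), S2--c-->S0 (seen)
  visit S5: S5--a-->S5 (seen), S5--b-->S4 (new), S5--c-->S3 (new)
  visit S4: S4--a-->S3 (seen), S4--b-->S4 (seen), S4--c-->S2 (seen)
  visit S3: S3--a-->S2 (seen), S3--b-->S4 (seen), S3--c-->S0 (seen)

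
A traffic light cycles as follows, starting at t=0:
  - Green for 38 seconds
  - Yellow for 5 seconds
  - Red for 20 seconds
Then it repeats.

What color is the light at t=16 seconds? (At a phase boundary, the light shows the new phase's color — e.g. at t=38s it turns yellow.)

Answer: green

Derivation:
Cycle length = 38 + 5 + 20 = 63s
t = 16, phase_t = 16 mod 63 = 16
16 < 38 (green end) → GREEN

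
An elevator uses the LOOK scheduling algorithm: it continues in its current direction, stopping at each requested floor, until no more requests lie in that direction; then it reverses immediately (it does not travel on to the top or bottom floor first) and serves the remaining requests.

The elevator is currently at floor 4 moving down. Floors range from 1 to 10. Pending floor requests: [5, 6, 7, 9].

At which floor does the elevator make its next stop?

Answer: 5

Derivation:
Current floor: 4, direction: down
Requests above: [5, 6, 7, 9]
Requests below: []
Moving down but no requests below → reverse; nearest above is min([5, 6, 7, 9]) = 5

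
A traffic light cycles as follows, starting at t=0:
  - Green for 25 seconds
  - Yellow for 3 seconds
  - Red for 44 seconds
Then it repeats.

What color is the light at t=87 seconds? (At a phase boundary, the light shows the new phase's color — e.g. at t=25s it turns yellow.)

Cycle length = 25 + 3 + 44 = 72s
t = 87, phase_t = 87 mod 72 = 15
15 < 25 (green end) → GREEN

Answer: green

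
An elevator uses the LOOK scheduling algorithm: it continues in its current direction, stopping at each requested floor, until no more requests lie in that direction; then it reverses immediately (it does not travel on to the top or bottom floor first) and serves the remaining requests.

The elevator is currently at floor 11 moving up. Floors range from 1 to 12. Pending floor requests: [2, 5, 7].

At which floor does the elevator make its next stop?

Answer: 7

Derivation:
Current floor: 11, direction: up
Requests above: []
Requests below: [2, 5, 7]
Moving up but no requests above → reverse; nearest below is max([2, 5, 7]) = 7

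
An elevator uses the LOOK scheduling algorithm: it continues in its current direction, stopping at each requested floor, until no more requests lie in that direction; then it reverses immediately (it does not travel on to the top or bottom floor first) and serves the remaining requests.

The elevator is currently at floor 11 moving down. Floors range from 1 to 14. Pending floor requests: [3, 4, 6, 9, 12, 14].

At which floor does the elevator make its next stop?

Answer: 9

Derivation:
Current floor: 11, direction: down
Requests above: [12, 14]
Requests below: [3, 4, 6, 9]
Moving down and requests lie below → nearest below is max([3, 4, 6, 9]) = 9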